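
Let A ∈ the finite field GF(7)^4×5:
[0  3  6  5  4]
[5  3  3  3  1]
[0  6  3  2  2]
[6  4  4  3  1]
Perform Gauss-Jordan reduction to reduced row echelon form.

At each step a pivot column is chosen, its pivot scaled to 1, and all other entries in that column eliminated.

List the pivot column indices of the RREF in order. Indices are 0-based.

pivot columns: 0, 1, 2, 3

step 1: exchange rows 0,1
step 1: normalize row 0 (÷5) = (1, 2, 2, 2, 3)
  row 3: subtract 6×row0 = (0, 6, 6, 5, 4)
step 2: normalize row 1 (÷3) = (0, 1, 2, 4, 6)
  row 0: subtract 2×row1 = (1, 0, 5, 1, 5)
  row 2: subtract 6×row1 = (0, 0, 5, 6, 1)
  row 3: subtract 6×row1 = (0, 0, 1, 2, 3)
step 3: normalize row 2 (÷5) = (0, 0, 1, 4, 3)
  row 0: subtract 5×row2 = (1, 0, 0, 2, 4)
  row 1: subtract 2×row2 = (0, 1, 0, 3, 0)
  row 3: subtract 1×row2 = (0, 0, 0, 5, 0)
step 4: normalize row 3 (÷5) = (0, 0, 0, 1, 0)
  row 0: subtract 2×row3 = (1, 0, 0, 0, 4)
  row 1: subtract 3×row3 = (0, 1, 0, 0, 0)
  row 2: subtract 4×row3 = (0, 0, 1, 0, 3)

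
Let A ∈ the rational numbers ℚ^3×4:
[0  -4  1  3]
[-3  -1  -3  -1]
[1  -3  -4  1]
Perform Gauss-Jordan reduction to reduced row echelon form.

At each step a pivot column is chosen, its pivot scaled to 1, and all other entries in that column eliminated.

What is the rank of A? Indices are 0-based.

rank = 3

step 1: exchange rows 0,1
step 1: normalize row 0 (÷-3) = (1, 1/3, 1, 1/3)
  row 2: subtract 1×row0 = (0, -10/3, -5, 2/3)
step 2: normalize row 1 (÷-4) = (0, 1, -1/4, -3/4)
  row 0: subtract 1/3×row1 = (1, 0, 13/12, 7/12)
  row 2: subtract -10/3×row1 = (0, 0, -35/6, -11/6)
step 3: normalize row 2 (÷-35/6) = (0, 0, 1, 11/35)
  row 0: subtract 13/12×row2 = (1, 0, 0, 17/70)
  row 1: subtract -1/4×row2 = (0, 1, 0, -47/70)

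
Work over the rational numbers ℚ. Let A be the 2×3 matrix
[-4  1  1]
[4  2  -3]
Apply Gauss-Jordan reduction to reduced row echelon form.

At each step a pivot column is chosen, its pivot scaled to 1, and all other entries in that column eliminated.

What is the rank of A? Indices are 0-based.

[1] R0 /= -4  ⇒  (1, -1/4, -1/4)
     R1 -= 4·R0  ⇒  (0, 3, -2)
[2] R1 /= 3  ⇒  (0, 1, -2/3)
     R0 -= -1/4·R1  ⇒  (1, 0, -5/12)

rank = 2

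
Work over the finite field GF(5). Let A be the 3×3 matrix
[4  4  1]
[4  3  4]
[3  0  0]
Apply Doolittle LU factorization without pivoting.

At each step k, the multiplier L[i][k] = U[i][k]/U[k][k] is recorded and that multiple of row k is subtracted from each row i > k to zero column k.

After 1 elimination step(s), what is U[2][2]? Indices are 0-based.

Step 1: pivot at (0,0) is 4.
  row1 ← row1 − (1)·row0  ⇒  L[1][0]=1, U row1=(0, 4, 3)
  row2 ← row2 − (2)·row0  ⇒  L[2][0]=2, U row2=(0, 2, 3)

U[2][2] = 3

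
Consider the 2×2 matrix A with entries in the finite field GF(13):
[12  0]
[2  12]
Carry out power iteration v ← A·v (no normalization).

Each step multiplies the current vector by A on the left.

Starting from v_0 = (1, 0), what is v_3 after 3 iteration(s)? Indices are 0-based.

v_0 = (1, 0).
v_1 = A·v_0 = (12, 2).
v_2 = A·v_1 = (1, 9).
v_3 = A·v_2 = (12, 6).

v_3 = (12, 6)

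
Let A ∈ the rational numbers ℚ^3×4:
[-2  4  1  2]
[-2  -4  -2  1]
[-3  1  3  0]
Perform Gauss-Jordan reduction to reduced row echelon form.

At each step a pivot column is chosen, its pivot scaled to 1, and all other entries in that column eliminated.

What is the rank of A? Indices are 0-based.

rank = 3

pivot(0,0)=-2: scale R0 → (1, -2, -1/2, -1)
  clear (1,0): R1 −= (-2)R0 → (0, -8, -3, -1)
  clear (2,0): R2 −= (-3)R0 → (0, -5, 3/2, -3)
pivot(1,1)=-8: scale R1 → (0, 1, 3/8, 1/8)
  clear (0,1): R0 −= (-2)R1 → (1, 0, 1/4, -3/4)
  clear (2,1): R2 −= (-5)R1 → (0, 0, 27/8, -19/8)
pivot(2,2)=27/8: scale R2 → (0, 0, 1, -19/27)
  clear (0,2): R0 −= (1/4)R2 → (1, 0, 0, -31/54)
  clear (1,2): R1 −= (3/8)R2 → (0, 1, 0, 7/18)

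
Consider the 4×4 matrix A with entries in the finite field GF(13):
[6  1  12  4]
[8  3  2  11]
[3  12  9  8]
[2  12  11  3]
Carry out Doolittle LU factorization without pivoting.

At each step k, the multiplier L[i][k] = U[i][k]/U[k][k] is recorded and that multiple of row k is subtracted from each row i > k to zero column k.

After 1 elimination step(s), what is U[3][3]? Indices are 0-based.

[col 0] pivot 6
  R1 -= 10*R0 → (0, 6, 12, 10)  (L[1][0] := 10)
  R2 -= 7*R0 → (0, 5, 3, 6)  (L[2][0] := 7)
  R3 -= 9*R0 → (0, 3, 7, 6)  (L[3][0] := 9)

U[3][3] = 6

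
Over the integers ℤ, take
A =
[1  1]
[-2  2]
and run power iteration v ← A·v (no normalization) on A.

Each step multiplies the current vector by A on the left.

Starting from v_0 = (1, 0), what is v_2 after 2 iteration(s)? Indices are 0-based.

v_2 = (-1, -6)

v_0 = (1, 0).
v_1 = A·v_0 = (1, -2).
v_2 = A·v_1 = (-1, -6).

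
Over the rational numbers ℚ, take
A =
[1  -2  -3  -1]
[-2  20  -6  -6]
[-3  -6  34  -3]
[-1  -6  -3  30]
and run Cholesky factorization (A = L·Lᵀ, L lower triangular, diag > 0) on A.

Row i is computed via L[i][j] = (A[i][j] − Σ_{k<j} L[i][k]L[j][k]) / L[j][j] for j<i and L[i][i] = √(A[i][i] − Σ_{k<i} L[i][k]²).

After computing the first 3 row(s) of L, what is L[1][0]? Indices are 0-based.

Step 1: L[0][0] = √(1) = 1.
  L[1][0] = (-2) / L[0][0] = -2.
Step 2: L[1][1] = √(16) = 4.
  L[2][0] = (-3) / L[0][0] = -3.
  L[2][1] = (-12) / L[1][1] = -3.
Step 3: L[2][2] = √(16) = 4.

L[1][0] = -2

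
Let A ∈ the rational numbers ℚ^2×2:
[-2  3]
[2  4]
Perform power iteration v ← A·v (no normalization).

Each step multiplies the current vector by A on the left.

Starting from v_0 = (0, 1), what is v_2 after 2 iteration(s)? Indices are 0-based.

v_2 = (6, 22)

v_0 = (0, 1).
v_1 = A·v_0 = (3, 4).
v_2 = A·v_1 = (6, 22).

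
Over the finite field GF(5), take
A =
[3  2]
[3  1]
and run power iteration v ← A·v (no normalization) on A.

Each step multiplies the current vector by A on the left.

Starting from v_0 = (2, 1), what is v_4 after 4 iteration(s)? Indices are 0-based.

v_0 = (2, 1).
v_1 = A·v_0 = (3, 2).
v_2 = A·v_1 = (3, 1).
v_3 = A·v_2 = (1, 0).
v_4 = A·v_3 = (3, 3).

v_4 = (3, 3)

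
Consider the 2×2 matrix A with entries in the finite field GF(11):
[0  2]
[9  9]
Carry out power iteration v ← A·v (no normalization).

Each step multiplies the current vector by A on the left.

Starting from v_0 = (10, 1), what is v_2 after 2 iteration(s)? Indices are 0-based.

v_0 = (10, 1).
v_1 = A·v_0 = (2, 0).
v_2 = A·v_1 = (0, 7).

v_2 = (0, 7)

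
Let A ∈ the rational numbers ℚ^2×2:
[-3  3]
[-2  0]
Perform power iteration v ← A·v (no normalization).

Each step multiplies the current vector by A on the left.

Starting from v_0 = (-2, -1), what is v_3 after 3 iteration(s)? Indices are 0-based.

v_0 = (-2, -1).
v_1 = A·v_0 = (3, 4).
v_2 = A·v_1 = (3, -6).
v_3 = A·v_2 = (-27, -6).

v_3 = (-27, -6)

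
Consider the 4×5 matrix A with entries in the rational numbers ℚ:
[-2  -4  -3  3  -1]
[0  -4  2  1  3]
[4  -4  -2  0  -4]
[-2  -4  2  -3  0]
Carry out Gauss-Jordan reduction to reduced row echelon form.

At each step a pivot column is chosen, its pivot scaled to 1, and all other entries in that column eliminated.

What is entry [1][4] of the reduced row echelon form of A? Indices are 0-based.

step 1: normalize row 0 (÷-2) = (1, 2, 3/2, -3/2, 1/2)
  row 2: subtract 4×row0 = (0, -12, -8, 6, -6)
  row 3: subtract -2×row0 = (0, 0, 5, -6, 1)
step 2: normalize row 1 (÷-4) = (0, 1, -1/2, -1/4, -3/4)
  row 0: subtract 2×row1 = (1, 0, 5/2, -1, 2)
  row 2: subtract -12×row1 = (0, 0, -14, 3, -15)
step 3: normalize row 2 (÷-14) = (0, 0, 1, -3/14, 15/14)
  row 0: subtract 5/2×row2 = (1, 0, 0, -13/28, -19/28)
  row 1: subtract -1/2×row2 = (0, 1, 0, -5/14, -3/14)
  row 3: subtract 5×row2 = (0, 0, 0, -69/14, -61/14)
step 4: normalize row 3 (÷-69/14) = (0, 0, 0, 1, 61/69)
  row 0: subtract -13/28×row3 = (1, 0, 0, 0, -37/138)
  row 1: subtract -5/14×row3 = (0, 1, 0, 0, 7/69)
  row 2: subtract -3/14×row3 = (0, 0, 1, 0, 29/23)

M[1][4] = 7/69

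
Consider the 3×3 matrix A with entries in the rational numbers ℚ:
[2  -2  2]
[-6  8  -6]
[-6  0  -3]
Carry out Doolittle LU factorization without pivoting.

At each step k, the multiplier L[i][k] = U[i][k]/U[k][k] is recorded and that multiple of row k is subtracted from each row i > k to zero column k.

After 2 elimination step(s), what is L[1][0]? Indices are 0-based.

Step 1: pivot at (0,0) is 2.
  row1 ← row1 − (-3)·row0  ⇒  L[1][0]=-3, U row1=(0, 2, 0)
  row2 ← row2 − (-3)·row0  ⇒  L[2][0]=-3, U row2=(0, -6, 3)
Step 2: pivot at (1,1) is 2.
  row2 ← row2 − (-3)·row1  ⇒  L[2][1]=-3, U row2=(0, 0, 3)

L[1][0] = -3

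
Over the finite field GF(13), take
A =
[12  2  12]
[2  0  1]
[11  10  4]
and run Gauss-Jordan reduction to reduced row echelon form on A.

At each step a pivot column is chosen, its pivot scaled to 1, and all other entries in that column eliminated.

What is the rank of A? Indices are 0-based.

pivot(0,0)=12: scale R0 → (1, 11, 1)
  clear (1,0): R1 −= (2)R0 → (0, 4, 12)
  clear (2,0): R2 −= (11)R0 → (0, 6, 6)
pivot(1,1)=4: scale R1 → (0, 1, 3)
  clear (0,1): R0 −= (11)R1 → (1, 0, 7)
  clear (2,1): R2 −= (6)R1 → (0, 0, 1)
pivot(2,2)=1: scale R2 → (0, 0, 1)
  clear (0,2): R0 −= (7)R2 → (1, 0, 0)
  clear (1,2): R1 −= (3)R2 → (0, 1, 0)

rank = 3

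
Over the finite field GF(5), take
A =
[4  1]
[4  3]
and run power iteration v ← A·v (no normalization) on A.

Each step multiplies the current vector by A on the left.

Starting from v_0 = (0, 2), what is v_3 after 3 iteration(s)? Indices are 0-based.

v_3 = (2, 4)

v_0 = (0, 2).
v_1 = A·v_0 = (2, 1).
v_2 = A·v_1 = (4, 1).
v_3 = A·v_2 = (2, 4).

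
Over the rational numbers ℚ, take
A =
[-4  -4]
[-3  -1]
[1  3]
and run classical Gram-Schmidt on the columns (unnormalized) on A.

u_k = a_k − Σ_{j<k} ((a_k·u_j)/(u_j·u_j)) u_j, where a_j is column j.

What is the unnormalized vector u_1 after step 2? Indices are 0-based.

Step 1: u_0 = a_0 = (-4, -3, 1).
Step 2: u_1 = a_1 − (11/13)·u_0 = (-8/13, 20/13, 28/13).

u_1 = (-8/13, 20/13, 28/13)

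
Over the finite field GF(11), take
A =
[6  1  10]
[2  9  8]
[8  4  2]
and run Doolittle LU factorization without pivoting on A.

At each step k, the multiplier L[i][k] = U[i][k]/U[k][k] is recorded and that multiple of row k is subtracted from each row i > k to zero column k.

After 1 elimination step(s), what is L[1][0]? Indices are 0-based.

Step 1: pivot at (0,0) is 6.
  row1 ← row1 − (4)·row0  ⇒  L[1][0]=4, U row1=(0, 5, 1)
  row2 ← row2 − (5)·row0  ⇒  L[2][0]=5, U row2=(0, 10, 7)

L[1][0] = 4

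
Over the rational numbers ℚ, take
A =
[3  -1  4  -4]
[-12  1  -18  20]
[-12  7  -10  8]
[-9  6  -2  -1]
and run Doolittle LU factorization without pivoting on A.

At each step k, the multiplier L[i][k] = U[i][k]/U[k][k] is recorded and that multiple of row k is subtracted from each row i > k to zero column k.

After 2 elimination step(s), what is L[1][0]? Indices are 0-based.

k=0: U[0][0]=3
  eliminate (1,0): mult=-4, new row 1: (0, -3, -2, 4); set L[1][0]=-4
  eliminate (2,0): mult=-4, new row 2: (0, 3, 6, -8); set L[2][0]=-4
  eliminate (3,0): mult=-3, new row 3: (0, 3, 10, -13); set L[3][0]=-3
k=1: U[1][1]=-3
  eliminate (2,1): mult=-1, new row 2: (0, 0, 4, -4); set L[2][1]=-1
  eliminate (3,1): mult=-1, new row 3: (0, 0, 8, -9); set L[3][1]=-1

L[1][0] = -4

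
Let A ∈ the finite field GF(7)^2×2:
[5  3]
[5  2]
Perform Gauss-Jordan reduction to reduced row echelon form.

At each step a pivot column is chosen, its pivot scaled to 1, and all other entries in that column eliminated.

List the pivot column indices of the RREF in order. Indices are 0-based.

pivot columns: 0, 1

[1] R0 /= 5  ⇒  (1, 2)
     R1 -= 5·R0  ⇒  (0, 6)
[2] R1 /= 6  ⇒  (0, 1)
     R0 -= 2·R1  ⇒  (1, 0)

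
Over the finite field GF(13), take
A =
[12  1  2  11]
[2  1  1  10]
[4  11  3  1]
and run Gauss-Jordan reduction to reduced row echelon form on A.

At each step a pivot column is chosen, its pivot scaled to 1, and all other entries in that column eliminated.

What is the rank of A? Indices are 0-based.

rank = 3

step 1: normalize row 0 (÷12) = (1, 12, 11, 2)
  row 1: subtract 2×row0 = (0, 3, 5, 6)
  row 2: subtract 4×row0 = (0, 2, 11, 6)
step 2: normalize row 1 (÷3) = (0, 1, 6, 2)
  row 0: subtract 12×row1 = (1, 0, 4, 4)
  row 2: subtract 2×row1 = (0, 0, 12, 2)
step 3: normalize row 2 (÷12) = (0, 0, 1, 11)
  row 0: subtract 4×row2 = (1, 0, 0, 12)
  row 1: subtract 6×row2 = (0, 1, 0, 1)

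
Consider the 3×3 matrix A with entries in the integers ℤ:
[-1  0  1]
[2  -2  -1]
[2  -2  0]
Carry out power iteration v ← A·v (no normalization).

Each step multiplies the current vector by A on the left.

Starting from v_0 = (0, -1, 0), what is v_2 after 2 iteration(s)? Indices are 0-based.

v_0 = (0, -1, 0).
v_1 = A·v_0 = (0, 2, 2).
v_2 = A·v_1 = (2, -6, -4).

v_2 = (2, -6, -4)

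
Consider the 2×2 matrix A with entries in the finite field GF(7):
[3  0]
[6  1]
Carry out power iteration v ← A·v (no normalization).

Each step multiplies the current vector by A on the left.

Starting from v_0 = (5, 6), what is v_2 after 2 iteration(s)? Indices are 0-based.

v_2 = (3, 0)

v_0 = (5, 6).
v_1 = A·v_0 = (1, 1).
v_2 = A·v_1 = (3, 0).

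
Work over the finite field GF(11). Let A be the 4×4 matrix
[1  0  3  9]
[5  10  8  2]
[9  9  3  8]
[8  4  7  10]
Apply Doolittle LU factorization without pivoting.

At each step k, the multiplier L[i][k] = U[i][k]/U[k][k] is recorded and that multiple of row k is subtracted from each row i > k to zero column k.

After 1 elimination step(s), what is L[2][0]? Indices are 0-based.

L[2][0] = 9

Step 1: pivot at (0,0) is 1.
  row1 ← row1 − (5)·row0  ⇒  L[1][0]=5, U row1=(0, 10, 4, 1)
  row2 ← row2 − (9)·row0  ⇒  L[2][0]=9, U row2=(0, 9, 9, 4)
  row3 ← row3 − (8)·row0  ⇒  L[3][0]=8, U row3=(0, 4, 5, 4)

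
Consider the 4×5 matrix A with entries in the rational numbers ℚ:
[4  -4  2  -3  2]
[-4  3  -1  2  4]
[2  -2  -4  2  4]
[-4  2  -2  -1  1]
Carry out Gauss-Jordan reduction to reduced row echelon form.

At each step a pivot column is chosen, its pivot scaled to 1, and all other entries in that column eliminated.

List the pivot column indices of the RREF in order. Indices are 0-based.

pivot columns: 0, 1, 2, 3

pivot(0,0)=4: scale R0 → (1, -1, 1/2, -3/4, 1/2)
  clear (1,0): R1 −= (-4)R0 → (0, -1, 1, -1, 6)
  clear (2,0): R2 −= (2)R0 → (0, 0, -5, 7/2, 3)
  clear (3,0): R3 −= (-4)R0 → (0, -2, 0, -4, 3)
pivot(1,1)=-1: scale R1 → (0, 1, -1, 1, -6)
  clear (0,1): R0 −= (-1)R1 → (1, 0, -1/2, 1/4, -11/2)
  clear (3,1): R3 −= (-2)R1 → (0, 0, -2, -2, -9)
pivot(2,2)=-5: scale R2 → (0, 0, 1, -7/10, -3/5)
  clear (0,2): R0 −= (-1/2)R2 → (1, 0, 0, -1/10, -29/5)
  clear (1,2): R1 −= (-1)R2 → (0, 1, 0, 3/10, -33/5)
  clear (3,2): R3 −= (-2)R2 → (0, 0, 0, -17/5, -51/5)
pivot(3,3)=-17/5: scale R3 → (0, 0, 0, 1, 3)
  clear (0,3): R0 −= (-1/10)R3 → (1, 0, 0, 0, -11/2)
  clear (1,3): R1 −= (3/10)R3 → (0, 1, 0, 0, -15/2)
  clear (2,3): R2 −= (-7/10)R3 → (0, 0, 1, 0, 3/2)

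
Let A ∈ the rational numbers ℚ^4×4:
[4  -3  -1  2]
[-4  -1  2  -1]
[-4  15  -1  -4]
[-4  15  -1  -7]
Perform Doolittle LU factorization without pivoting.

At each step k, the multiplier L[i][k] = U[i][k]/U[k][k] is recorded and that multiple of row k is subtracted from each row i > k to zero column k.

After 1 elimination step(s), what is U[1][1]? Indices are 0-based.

U[1][1] = -4

[col 0] pivot 4
  R1 -= -1*R0 → (0, -4, 1, 1)  (L[1][0] := -1)
  R2 -= -1*R0 → (0, 12, -2, -2)  (L[2][0] := -1)
  R3 -= -1*R0 → (0, 12, -2, -5)  (L[3][0] := -1)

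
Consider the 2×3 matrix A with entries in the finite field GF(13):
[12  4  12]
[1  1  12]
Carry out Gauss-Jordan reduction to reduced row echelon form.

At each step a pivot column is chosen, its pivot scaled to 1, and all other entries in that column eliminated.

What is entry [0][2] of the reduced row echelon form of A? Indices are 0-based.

step 1: normalize row 0 (÷12) = (1, 9, 1)
  row 1: subtract 1×row0 = (0, 5, 11)
step 2: normalize row 1 (÷5) = (0, 1, 10)
  row 0: subtract 9×row1 = (1, 0, 2)

M[0][2] = 2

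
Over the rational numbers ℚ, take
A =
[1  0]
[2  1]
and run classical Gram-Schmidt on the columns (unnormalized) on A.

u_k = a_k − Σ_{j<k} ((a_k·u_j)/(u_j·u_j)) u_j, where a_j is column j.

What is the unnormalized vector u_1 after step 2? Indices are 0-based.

u_1 = (-2/5, 1/5)

Step 1: u_0 = a_0 = (1, 2).
Step 2: u_1 = a_1 − (2/5)·u_0 = (-2/5, 1/5).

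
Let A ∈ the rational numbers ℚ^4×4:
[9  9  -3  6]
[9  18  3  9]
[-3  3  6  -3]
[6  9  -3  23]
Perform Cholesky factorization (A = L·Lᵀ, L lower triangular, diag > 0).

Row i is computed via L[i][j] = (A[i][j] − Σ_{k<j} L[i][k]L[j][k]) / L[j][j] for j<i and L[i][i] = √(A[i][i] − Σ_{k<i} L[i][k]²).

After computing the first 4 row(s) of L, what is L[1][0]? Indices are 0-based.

Step 1: L[0][0] = √(9) = 3.
  L[1][0] = (9) / L[0][0] = 3.
Step 2: L[1][1] = √(9) = 3.
  L[2][0] = (-3) / L[0][0] = -1.
  L[2][1] = (6) / L[1][1] = 2.
Step 3: L[2][2] = √(1) = 1.
  L[3][0] = (6) / L[0][0] = 2.
  L[3][1] = (3) / L[1][1] = 1.
  L[3][2] = (-3) / L[2][2] = -3.
Step 4: L[3][3] = √(9) = 3.

L[1][0] = 3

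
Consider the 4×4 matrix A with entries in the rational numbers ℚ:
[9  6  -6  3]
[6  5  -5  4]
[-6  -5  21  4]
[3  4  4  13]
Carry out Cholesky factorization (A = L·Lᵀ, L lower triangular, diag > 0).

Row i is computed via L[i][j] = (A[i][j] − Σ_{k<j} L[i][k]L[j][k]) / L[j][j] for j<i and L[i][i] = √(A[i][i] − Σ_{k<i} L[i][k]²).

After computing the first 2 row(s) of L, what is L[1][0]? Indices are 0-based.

L[1][0] = 2

Step 1: L[0][0] = √(9) = 3.
  L[1][0] = (6) / L[0][0] = 2.
Step 2: L[1][1] = √(1) = 1.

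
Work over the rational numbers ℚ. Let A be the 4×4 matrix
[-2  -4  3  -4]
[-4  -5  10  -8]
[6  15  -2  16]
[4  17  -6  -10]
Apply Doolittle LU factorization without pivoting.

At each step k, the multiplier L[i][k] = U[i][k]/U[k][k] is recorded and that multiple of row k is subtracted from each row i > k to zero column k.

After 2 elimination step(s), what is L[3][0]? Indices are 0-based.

k=0: U[0][0]=-2
  eliminate (1,0): mult=2, new row 1: (0, 3, 4, 0); set L[1][0]=2
  eliminate (2,0): mult=-3, new row 2: (0, 3, 7, 4); set L[2][0]=-3
  eliminate (3,0): mult=-2, new row 3: (0, 9, 0, -18); set L[3][0]=-2
k=1: U[1][1]=3
  eliminate (2,1): mult=1, new row 2: (0, 0, 3, 4); set L[2][1]=1
  eliminate (3,1): mult=3, new row 3: (0, 0, -12, -18); set L[3][1]=3

L[3][0] = -2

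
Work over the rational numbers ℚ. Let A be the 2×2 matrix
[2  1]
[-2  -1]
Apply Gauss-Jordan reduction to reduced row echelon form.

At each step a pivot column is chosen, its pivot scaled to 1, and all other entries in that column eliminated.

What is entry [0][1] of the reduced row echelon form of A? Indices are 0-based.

M[0][1] = 1/2

[1] R0 /= 2  ⇒  (1, 1/2)
     R1 -= -2·R0  ⇒  (0, 0)
column 1 empty below row 1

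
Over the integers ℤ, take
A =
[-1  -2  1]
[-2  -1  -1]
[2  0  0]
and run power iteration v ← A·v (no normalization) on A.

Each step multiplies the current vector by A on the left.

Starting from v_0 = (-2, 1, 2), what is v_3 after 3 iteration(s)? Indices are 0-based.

v_0 = (-2, 1, 2).
v_1 = A·v_0 = (2, 1, -4).
v_2 = A·v_1 = (-8, -1, 4).
v_3 = A·v_2 = (14, 13, -16).

v_3 = (14, 13, -16)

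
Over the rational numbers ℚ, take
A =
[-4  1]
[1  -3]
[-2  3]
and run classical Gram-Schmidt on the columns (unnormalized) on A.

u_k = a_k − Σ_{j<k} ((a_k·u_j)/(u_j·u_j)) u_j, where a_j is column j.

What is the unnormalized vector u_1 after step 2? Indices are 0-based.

u_1 = (-31/21, -50/21, 37/21)

Step 1: u_0 = a_0 = (-4, 1, -2).
Step 2: u_1 = a_1 − (-13/21)·u_0 = (-31/21, -50/21, 37/21).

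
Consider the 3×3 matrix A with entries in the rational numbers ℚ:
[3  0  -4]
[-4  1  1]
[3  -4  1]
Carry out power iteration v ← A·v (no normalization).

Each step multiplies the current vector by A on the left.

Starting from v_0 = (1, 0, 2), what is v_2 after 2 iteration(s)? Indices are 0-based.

v_0 = (1, 0, 2).
v_1 = A·v_0 = (-5, -2, 5).
v_2 = A·v_1 = (-35, 23, -2).

v_2 = (-35, 23, -2)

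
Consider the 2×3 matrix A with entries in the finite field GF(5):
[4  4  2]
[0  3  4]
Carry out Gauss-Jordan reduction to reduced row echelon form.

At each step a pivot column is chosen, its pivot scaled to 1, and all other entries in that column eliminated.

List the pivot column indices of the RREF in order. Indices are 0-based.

[1] R0 /= 4  ⇒  (1, 1, 3)
[2] R1 /= 3  ⇒  (0, 1, 3)
     R0 -= 1·R1  ⇒  (1, 0, 0)

pivot columns: 0, 1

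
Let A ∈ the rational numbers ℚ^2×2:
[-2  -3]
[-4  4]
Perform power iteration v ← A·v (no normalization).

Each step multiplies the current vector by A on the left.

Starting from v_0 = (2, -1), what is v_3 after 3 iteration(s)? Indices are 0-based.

v_3 = (56, -328)

v_0 = (2, -1).
v_1 = A·v_0 = (-1, -12).
v_2 = A·v_1 = (38, -44).
v_3 = A·v_2 = (56, -328).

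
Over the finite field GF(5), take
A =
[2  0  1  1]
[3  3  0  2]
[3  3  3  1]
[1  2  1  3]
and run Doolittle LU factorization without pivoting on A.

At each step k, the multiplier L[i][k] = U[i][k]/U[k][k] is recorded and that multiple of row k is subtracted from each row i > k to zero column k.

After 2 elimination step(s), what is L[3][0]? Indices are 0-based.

L[3][0] = 3

Step 1: pivot at (0,0) is 2.
  row1 ← row1 − (4)·row0  ⇒  L[1][0]=4, U row1=(0, 3, 1, 3)
  row2 ← row2 − (4)·row0  ⇒  L[2][0]=4, U row2=(0, 3, 4, 2)
  row3 ← row3 − (3)·row0  ⇒  L[3][0]=3, U row3=(0, 2, 3, 0)
Step 2: pivot at (1,1) is 3.
  row2 ← row2 − (1)·row1  ⇒  L[2][1]=1, U row2=(0, 0, 3, 4)
  row3 ← row3 − (4)·row1  ⇒  L[3][1]=4, U row3=(0, 0, 4, 3)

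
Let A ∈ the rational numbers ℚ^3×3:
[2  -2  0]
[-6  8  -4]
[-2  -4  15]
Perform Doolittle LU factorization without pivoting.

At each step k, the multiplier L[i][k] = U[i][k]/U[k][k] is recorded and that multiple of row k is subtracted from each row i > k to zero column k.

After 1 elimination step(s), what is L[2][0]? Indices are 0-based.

[col 0] pivot 2
  R1 -= -3*R0 → (0, 2, -4)  (L[1][0] := -3)
  R2 -= -1*R0 → (0, -6, 15)  (L[2][0] := -1)

L[2][0] = -1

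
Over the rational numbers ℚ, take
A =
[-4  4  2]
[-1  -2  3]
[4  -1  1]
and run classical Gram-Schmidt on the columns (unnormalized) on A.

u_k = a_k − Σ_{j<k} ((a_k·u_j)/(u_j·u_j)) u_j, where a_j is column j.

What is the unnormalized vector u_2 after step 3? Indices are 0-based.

Step 1: u_0 = a_0 = (-4, -1, 4).
Step 2: u_1 = a_1 − (-6/11)·u_0 = (20/11, -28/11, 13/11).
Step 3: u_2 = a_2 − (-7/33)·u_0 − (-31/123)·u_1 = (66/41, 88/41, 88/41).

u_2 = (66/41, 88/41, 88/41)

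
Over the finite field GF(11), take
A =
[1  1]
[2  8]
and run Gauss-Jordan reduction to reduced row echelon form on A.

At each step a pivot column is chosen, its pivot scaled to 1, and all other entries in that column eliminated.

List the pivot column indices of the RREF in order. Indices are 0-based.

step 1: normalize row 0 (÷1) = (1, 1)
  row 1: subtract 2×row0 = (0, 6)
step 2: normalize row 1 (÷6) = (0, 1)
  row 0: subtract 1×row1 = (1, 0)

pivot columns: 0, 1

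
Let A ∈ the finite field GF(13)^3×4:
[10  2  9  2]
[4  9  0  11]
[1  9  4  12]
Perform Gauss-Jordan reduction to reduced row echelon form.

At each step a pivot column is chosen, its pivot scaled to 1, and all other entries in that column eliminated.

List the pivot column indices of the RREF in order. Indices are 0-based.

pivot columns: 0, 1, 2

pivot(0,0)=10: scale R0 → (1, 8, 10, 8)
  clear (1,0): R1 −= (4)R0 → (0, 3, 12, 5)
  clear (2,0): R2 −= (1)R0 → (0, 1, 7, 4)
pivot(1,1)=3: scale R1 → (0, 1, 4, 6)
  clear (0,1): R0 −= (8)R1 → (1, 0, 4, 12)
  clear (2,1): R2 −= (1)R1 → (0, 0, 3, 11)
pivot(2,2)=3: scale R2 → (0, 0, 1, 8)
  clear (0,2): R0 −= (4)R2 → (1, 0, 0, 6)
  clear (1,2): R1 −= (4)R2 → (0, 1, 0, 0)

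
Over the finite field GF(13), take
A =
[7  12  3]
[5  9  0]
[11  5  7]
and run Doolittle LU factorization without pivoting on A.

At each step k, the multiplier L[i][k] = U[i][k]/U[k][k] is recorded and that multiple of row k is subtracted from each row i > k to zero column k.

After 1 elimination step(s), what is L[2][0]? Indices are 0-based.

L[2][0] = 9

Step 1: pivot at (0,0) is 7.
  row1 ← row1 − (10)·row0  ⇒  L[1][0]=10, U row1=(0, 6, 9)
  row2 ← row2 − (9)·row0  ⇒  L[2][0]=9, U row2=(0, 1, 6)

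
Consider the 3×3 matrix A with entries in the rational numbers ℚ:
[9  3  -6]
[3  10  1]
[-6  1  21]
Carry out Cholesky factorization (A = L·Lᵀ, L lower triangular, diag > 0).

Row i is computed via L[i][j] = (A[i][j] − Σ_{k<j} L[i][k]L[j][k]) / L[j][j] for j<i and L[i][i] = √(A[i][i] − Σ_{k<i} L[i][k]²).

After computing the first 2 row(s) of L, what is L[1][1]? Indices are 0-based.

Step 1: L[0][0] = √(9) = 3.
  L[1][0] = (3) / L[0][0] = 1.
Step 2: L[1][1] = √(9) = 3.

L[1][1] = 3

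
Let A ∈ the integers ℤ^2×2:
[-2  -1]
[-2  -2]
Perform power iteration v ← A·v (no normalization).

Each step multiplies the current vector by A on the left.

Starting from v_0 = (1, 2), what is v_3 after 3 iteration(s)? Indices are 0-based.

v_3 = (-48, -68)

v_0 = (1, 2).
v_1 = A·v_0 = (-4, -6).
v_2 = A·v_1 = (14, 20).
v_3 = A·v_2 = (-48, -68).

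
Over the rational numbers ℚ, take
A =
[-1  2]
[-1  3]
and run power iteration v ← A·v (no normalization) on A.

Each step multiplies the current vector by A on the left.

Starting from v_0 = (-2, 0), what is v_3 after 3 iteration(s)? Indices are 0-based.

v_3 = (6, 10)

v_0 = (-2, 0).
v_1 = A·v_0 = (2, 2).
v_2 = A·v_1 = (2, 4).
v_3 = A·v_2 = (6, 10).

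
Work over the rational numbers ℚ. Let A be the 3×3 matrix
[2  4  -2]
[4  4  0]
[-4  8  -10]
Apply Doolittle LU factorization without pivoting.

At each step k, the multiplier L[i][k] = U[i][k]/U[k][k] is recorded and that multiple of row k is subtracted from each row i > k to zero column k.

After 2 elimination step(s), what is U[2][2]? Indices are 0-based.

U[2][2] = 2

Step 1: pivot at (0,0) is 2.
  row1 ← row1 − (2)·row0  ⇒  L[1][0]=2, U row1=(0, -4, 4)
  row2 ← row2 − (-2)·row0  ⇒  L[2][0]=-2, U row2=(0, 16, -14)
Step 2: pivot at (1,1) is -4.
  row2 ← row2 − (-4)·row1  ⇒  L[2][1]=-4, U row2=(0, 0, 2)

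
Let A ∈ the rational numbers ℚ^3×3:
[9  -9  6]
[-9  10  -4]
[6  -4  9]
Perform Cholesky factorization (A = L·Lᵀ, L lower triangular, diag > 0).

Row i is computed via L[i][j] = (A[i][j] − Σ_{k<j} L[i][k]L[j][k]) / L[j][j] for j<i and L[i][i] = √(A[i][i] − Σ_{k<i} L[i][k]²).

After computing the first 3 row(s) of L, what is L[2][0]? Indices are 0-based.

Step 1: L[0][0] = √(9) = 3.
  L[1][0] = (-9) / L[0][0] = -3.
Step 2: L[1][1] = √(1) = 1.
  L[2][0] = (6) / L[0][0] = 2.
  L[2][1] = (2) / L[1][1] = 2.
Step 3: L[2][2] = √(1) = 1.

L[2][0] = 2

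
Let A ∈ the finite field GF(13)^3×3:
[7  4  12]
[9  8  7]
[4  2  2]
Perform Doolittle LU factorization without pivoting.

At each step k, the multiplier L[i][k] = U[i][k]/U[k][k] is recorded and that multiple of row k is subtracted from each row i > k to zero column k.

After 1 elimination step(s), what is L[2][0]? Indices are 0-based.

k=0: U[0][0]=7
  eliminate (1,0): mult=5, new row 1: (0, 1, 12); set L[1][0]=5
  eliminate (2,0): mult=8, new row 2: (0, 9, 10); set L[2][0]=8

L[2][0] = 8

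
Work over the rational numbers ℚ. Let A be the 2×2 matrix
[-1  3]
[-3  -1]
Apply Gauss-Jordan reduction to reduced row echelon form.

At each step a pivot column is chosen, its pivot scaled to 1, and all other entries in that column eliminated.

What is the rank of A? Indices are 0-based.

pivot(0,0)=-1: scale R0 → (1, -3)
  clear (1,0): R1 −= (-3)R0 → (0, -10)
pivot(1,1)=-10: scale R1 → (0, 1)
  clear (0,1): R0 −= (-3)R1 → (1, 0)

rank = 2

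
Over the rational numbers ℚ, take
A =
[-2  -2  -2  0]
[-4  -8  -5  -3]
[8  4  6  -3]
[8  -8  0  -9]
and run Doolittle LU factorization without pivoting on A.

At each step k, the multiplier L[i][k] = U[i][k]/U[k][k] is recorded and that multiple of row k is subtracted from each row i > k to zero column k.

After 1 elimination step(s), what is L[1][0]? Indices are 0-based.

L[1][0] = 2

k=0: U[0][0]=-2
  eliminate (1,0): mult=2, new row 1: (0, -4, -1, -3); set L[1][0]=2
  eliminate (2,0): mult=-4, new row 2: (0, -4, -2, -3); set L[2][0]=-4
  eliminate (3,0): mult=-4, new row 3: (0, -16, -8, -9); set L[3][0]=-4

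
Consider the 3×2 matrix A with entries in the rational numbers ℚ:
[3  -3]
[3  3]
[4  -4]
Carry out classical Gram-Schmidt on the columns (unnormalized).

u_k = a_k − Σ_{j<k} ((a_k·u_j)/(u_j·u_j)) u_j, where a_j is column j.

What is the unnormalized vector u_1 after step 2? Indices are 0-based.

Step 1: u_0 = a_0 = (3, 3, 4).
Step 2: u_1 = a_1 − (-8/17)·u_0 = (-27/17, 75/17, -36/17).

u_1 = (-27/17, 75/17, -36/17)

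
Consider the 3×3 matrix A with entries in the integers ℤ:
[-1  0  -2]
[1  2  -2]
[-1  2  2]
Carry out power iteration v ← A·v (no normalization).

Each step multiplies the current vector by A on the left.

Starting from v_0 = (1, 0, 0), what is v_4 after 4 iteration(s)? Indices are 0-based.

v_4 = (-5, -1, 29)

v_0 = (1, 0, 0).
v_1 = A·v_0 = (-1, 1, -1).
v_2 = A·v_1 = (3, 3, 1).
v_3 = A·v_2 = (-5, 7, 5).
v_4 = A·v_3 = (-5, -1, 29).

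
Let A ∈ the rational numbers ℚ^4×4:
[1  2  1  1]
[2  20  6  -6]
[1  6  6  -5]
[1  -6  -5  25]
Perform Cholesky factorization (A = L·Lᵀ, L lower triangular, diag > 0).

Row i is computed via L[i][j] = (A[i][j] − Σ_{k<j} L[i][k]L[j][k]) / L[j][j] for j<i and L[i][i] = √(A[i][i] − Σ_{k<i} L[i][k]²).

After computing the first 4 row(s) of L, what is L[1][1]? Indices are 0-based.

Step 1: L[0][0] = √(1) = 1.
  L[1][0] = (2) / L[0][0] = 2.
Step 2: L[1][1] = √(16) = 4.
  L[2][0] = (1) / L[0][0] = 1.
  L[2][1] = (4) / L[1][1] = 1.
Step 3: L[2][2] = √(4) = 2.
  L[3][0] = (1) / L[0][0] = 1.
  L[3][1] = (-8) / L[1][1] = -2.
  L[3][2] = (-4) / L[2][2] = -2.
Step 4: L[3][3] = √(16) = 4.

L[1][1] = 4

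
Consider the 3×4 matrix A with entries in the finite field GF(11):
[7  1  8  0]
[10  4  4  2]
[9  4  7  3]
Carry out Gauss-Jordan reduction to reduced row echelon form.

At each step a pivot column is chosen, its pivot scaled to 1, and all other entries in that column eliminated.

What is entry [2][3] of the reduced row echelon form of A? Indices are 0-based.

pivot(0,0)=7: scale R0 → (1, 8, 9, 0)
  clear (1,0): R1 −= (10)R0 → (0, 1, 2, 2)
  clear (2,0): R2 −= (9)R0 → (0, 9, 3, 3)
pivot(1,1)=1: scale R1 → (0, 1, 2, 2)
  clear (0,1): R0 −= (8)R1 → (1, 0, 4, 6)
  clear (2,1): R2 −= (9)R1 → (0, 0, 7, 7)
pivot(2,2)=7: scale R2 → (0, 0, 1, 1)
  clear (0,2): R0 −= (4)R2 → (1, 0, 0, 2)
  clear (1,2): R1 −= (2)R2 → (0, 1, 0, 0)

M[2][3] = 1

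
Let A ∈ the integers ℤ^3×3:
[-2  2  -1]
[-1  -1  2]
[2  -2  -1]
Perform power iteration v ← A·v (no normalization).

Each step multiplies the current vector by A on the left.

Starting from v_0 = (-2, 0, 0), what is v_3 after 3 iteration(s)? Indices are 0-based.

v_3 = (-36, 30, 20)

v_0 = (-2, 0, 0).
v_1 = A·v_0 = (4, 2, -4).
v_2 = A·v_1 = (0, -14, 8).
v_3 = A·v_2 = (-36, 30, 20).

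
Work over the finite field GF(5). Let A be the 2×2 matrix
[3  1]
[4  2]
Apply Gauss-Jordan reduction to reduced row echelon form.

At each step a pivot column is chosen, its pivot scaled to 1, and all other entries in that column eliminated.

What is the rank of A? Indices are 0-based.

[1] R0 /= 3  ⇒  (1, 2)
     R1 -= 4·R0  ⇒  (0, 4)
[2] R1 /= 4  ⇒  (0, 1)
     R0 -= 2·R1  ⇒  (1, 0)

rank = 2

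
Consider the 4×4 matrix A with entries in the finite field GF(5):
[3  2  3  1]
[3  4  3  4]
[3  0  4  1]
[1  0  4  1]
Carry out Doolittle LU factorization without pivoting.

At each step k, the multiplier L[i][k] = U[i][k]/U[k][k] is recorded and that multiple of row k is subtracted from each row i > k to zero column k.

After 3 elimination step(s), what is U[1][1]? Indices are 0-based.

U[1][1] = 2

k=0: U[0][0]=3
  eliminate (1,0): mult=1, new row 1: (0, 2, 0, 3); set L[1][0]=1
  eliminate (2,0): mult=1, new row 2: (0, 3, 1, 0); set L[2][0]=1
  eliminate (3,0): mult=2, new row 3: (0, 1, 3, 4); set L[3][0]=2
k=1: U[1][1]=2
  eliminate (2,1): mult=4, new row 2: (0, 0, 1, 3); set L[2][1]=4
  eliminate (3,1): mult=3, new row 3: (0, 0, 3, 0); set L[3][1]=3
k=2: U[2][2]=1
  eliminate (3,2): mult=3, new row 3: (0, 0, 0, 1); set L[3][2]=3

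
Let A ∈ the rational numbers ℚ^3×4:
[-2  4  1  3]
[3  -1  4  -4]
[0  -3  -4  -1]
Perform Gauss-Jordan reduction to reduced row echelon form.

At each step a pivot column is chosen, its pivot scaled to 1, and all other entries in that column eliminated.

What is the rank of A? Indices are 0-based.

rank = 3

pivot(0,0)=-2: scale R0 → (1, -2, -1/2, -3/2)
  clear (1,0): R1 −= (3)R0 → (0, 5, 11/2, 1/2)
pivot(1,1)=5: scale R1 → (0, 1, 11/10, 1/10)
  clear (0,1): R0 −= (-2)R1 → (1, 0, 17/10, -13/10)
  clear (2,1): R2 −= (-3)R1 → (0, 0, -7/10, -7/10)
pivot(2,2)=-7/10: scale R2 → (0, 0, 1, 1)
  clear (0,2): R0 −= (17/10)R2 → (1, 0, 0, -3)
  clear (1,2): R1 −= (11/10)R2 → (0, 1, 0, -1)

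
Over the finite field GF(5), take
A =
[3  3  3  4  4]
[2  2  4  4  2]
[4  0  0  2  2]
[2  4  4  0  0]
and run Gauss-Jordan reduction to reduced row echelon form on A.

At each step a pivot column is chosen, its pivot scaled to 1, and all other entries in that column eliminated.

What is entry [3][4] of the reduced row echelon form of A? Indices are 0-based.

M[3][4] = 1

step 1: normalize row 0 (÷3) = (1, 1, 1, 3, 3)
  row 1: subtract 2×row0 = (0, 0, 2, 3, 1)
  row 2: subtract 4×row0 = (0, 1, 1, 0, 0)
  row 3: subtract 2×row0 = (0, 2, 2, 4, 4)
step 2: exchange rows 1,2
step 2: normalize row 1 (÷1) = (0, 1, 1, 0, 0)
  row 0: subtract 1×row1 = (1, 0, 0, 3, 3)
  row 3: subtract 2×row1 = (0, 0, 0, 4, 4)
step 3: normalize row 2 (÷2) = (0, 0, 1, 4, 3)
  row 1: subtract 1×row2 = (0, 1, 0, 1, 2)
step 4: normalize row 3 (÷4) = (0, 0, 0, 1, 1)
  row 0: subtract 3×row3 = (1, 0, 0, 0, 0)
  row 1: subtract 1×row3 = (0, 1, 0, 0, 1)
  row 2: subtract 4×row3 = (0, 0, 1, 0, 4)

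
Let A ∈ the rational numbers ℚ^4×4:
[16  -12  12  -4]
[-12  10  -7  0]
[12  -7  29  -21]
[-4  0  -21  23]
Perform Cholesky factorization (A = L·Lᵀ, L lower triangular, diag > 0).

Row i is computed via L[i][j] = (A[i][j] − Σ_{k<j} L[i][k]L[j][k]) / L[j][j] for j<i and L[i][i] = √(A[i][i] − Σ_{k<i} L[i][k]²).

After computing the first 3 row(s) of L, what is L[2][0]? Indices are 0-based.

L[2][0] = 3

Step 1: L[0][0] = √(16) = 4.
  L[1][0] = (-12) / L[0][0] = -3.
Step 2: L[1][1] = √(1) = 1.
  L[2][0] = (12) / L[0][0] = 3.
  L[2][1] = (2) / L[1][1] = 2.
Step 3: L[2][2] = √(16) = 4.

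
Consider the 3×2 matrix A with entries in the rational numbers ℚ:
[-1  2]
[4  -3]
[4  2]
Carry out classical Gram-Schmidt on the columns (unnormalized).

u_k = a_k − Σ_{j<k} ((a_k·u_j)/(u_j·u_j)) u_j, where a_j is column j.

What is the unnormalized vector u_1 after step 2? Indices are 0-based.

u_1 = (20/11, -25/11, 30/11)

Step 1: u_0 = a_0 = (-1, 4, 4).
Step 2: u_1 = a_1 − (-2/11)·u_0 = (20/11, -25/11, 30/11).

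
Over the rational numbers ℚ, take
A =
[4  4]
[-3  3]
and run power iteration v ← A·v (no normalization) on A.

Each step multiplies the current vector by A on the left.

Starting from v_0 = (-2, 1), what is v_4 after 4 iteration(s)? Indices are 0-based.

v_0 = (-2, 1).
v_1 = A·v_0 = (-4, 9).
v_2 = A·v_1 = (20, 39).
v_3 = A·v_2 = (236, 57).
v_4 = A·v_3 = (1172, -537).

v_4 = (1172, -537)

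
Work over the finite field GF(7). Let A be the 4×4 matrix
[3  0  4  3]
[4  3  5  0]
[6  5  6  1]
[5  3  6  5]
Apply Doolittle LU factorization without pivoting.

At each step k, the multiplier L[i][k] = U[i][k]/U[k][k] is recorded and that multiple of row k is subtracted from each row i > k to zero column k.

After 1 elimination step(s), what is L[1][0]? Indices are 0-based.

Step 1: pivot at (0,0) is 3.
  row1 ← row1 − (6)·row0  ⇒  L[1][0]=6, U row1=(0, 3, 2, 3)
  row2 ← row2 − (2)·row0  ⇒  L[2][0]=2, U row2=(0, 5, 5, 2)
  row3 ← row3 − (4)·row0  ⇒  L[3][0]=4, U row3=(0, 3, 4, 0)

L[1][0] = 6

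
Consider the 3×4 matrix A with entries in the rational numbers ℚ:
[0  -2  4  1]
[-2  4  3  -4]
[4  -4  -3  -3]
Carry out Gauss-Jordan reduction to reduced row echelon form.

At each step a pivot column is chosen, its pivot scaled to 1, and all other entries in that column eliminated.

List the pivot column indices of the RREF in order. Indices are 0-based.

pivot columns: 0, 1, 2

[1] R0 <-> R1
[1] R0 /= -2  ⇒  (1, -2, -3/2, 2)
     R2 -= 4·R0  ⇒  (0, 4, 3, -11)
[2] R1 /= -2  ⇒  (0, 1, -2, -1/2)
     R0 -= -2·R1  ⇒  (1, 0, -11/2, 1)
     R2 -= 4·R1  ⇒  (0, 0, 11, -9)
[3] R2 /= 11  ⇒  (0, 0, 1, -9/11)
     R0 -= -11/2·R2  ⇒  (1, 0, 0, -7/2)
     R1 -= -2·R2  ⇒  (0, 1, 0, -47/22)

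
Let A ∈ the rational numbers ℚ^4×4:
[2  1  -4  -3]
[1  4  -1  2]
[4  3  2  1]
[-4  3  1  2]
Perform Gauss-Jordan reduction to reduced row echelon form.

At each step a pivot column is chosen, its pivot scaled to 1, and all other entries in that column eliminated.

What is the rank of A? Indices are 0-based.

pivot(0,0)=2: scale R0 → (1, 1/2, -2, -3/2)
  clear (1,0): R1 −= (1)R0 → (0, 7/2, 1, 7/2)
  clear (2,0): R2 −= (4)R0 → (0, 1, 10, 7)
  clear (3,0): R3 −= (-4)R0 → (0, 5, -7, -4)
pivot(1,1)=7/2: scale R1 → (0, 1, 2/7, 1)
  clear (0,1): R0 −= (1/2)R1 → (1, 0, -15/7, -2)
  clear (2,1): R2 −= (1)R1 → (0, 0, 68/7, 6)
  clear (3,1): R3 −= (5)R1 → (0, 0, -59/7, -9)
pivot(2,2)=68/7: scale R2 → (0, 0, 1, 21/34)
  clear (0,2): R0 −= (-15/7)R2 → (1, 0, 0, -23/34)
  clear (1,2): R1 −= (2/7)R2 → (0, 1, 0, 14/17)
  clear (3,2): R3 −= (-59/7)R2 → (0, 0, 0, -129/34)
pivot(3,3)=-129/34: scale R3 → (0, 0, 0, 1)
  clear (0,3): R0 −= (-23/34)R3 → (1, 0, 0, 0)
  clear (1,3): R1 −= (14/17)R3 → (0, 1, 0, 0)
  clear (2,3): R2 −= (21/34)R3 → (0, 0, 1, 0)

rank = 4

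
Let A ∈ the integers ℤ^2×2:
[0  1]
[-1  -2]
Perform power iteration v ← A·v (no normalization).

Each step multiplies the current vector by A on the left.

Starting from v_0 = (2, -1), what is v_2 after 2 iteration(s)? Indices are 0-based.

v_2 = (0, 1)

v_0 = (2, -1).
v_1 = A·v_0 = (-1, 0).
v_2 = A·v_1 = (0, 1).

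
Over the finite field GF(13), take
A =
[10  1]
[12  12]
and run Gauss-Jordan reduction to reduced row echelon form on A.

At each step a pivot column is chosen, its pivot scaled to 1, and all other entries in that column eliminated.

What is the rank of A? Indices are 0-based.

rank = 2

step 1: normalize row 0 (÷10) = (1, 4)
  row 1: subtract 12×row0 = (0, 3)
step 2: normalize row 1 (÷3) = (0, 1)
  row 0: subtract 4×row1 = (1, 0)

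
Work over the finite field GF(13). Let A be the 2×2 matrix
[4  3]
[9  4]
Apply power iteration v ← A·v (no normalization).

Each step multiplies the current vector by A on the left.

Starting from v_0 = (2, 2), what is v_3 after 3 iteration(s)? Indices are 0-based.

v_0 = (2, 2).
v_1 = A·v_0 = (1, 0).
v_2 = A·v_1 = (4, 9).
v_3 = A·v_2 = (4, 7).

v_3 = (4, 7)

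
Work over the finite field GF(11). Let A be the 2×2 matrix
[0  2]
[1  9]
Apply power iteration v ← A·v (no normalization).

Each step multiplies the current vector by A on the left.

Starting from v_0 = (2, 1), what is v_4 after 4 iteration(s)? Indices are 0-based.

v_4 = (3, 1)

v_0 = (2, 1).
v_1 = A·v_0 = (2, 0).
v_2 = A·v_1 = (0, 2).
v_3 = A·v_2 = (4, 7).
v_4 = A·v_3 = (3, 1).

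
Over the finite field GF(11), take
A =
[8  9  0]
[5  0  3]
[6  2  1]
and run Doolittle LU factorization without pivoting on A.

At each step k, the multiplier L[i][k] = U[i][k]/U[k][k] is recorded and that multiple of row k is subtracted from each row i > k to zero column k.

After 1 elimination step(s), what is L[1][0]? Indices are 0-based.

L[1][0] = 2

Step 1: pivot at (0,0) is 8.
  row1 ← row1 − (2)·row0  ⇒  L[1][0]=2, U row1=(0, 4, 3)
  row2 ← row2 − (9)·row0  ⇒  L[2][0]=9, U row2=(0, 9, 1)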